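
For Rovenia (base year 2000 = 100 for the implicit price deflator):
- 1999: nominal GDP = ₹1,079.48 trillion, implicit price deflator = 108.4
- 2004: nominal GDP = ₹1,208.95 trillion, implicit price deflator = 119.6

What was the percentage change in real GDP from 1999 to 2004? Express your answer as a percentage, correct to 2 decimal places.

1.51%

Real GDP 1999 = 1079.48 / 1.084 = 995.83.
Real GDP 2004 = 1208.95 / 1.196 = 1010.83.
Real growth = 1010.83 / 995.83 − 1 = 0.0151.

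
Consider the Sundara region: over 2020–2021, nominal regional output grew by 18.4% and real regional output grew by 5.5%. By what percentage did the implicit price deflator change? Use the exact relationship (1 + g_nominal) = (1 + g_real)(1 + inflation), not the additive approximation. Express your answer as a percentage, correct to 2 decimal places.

(1 + g_nom) = (1 + g_real)(1 + π), so π = 1.1840 / 1.0550 − 1 = 0.12227.

12.23%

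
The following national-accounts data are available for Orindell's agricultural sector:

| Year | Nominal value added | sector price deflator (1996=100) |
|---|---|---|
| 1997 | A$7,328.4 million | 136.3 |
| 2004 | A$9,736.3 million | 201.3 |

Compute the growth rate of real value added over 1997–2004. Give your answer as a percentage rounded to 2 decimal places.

-10.04%

Real value added 1997 = 7328.4 / 1.363 = 5376.67.
Real value added 2004 = 9736.3 / 2.013 = 4836.71.
Real growth = 4836.71 / 5376.67 − 1 = -0.1004.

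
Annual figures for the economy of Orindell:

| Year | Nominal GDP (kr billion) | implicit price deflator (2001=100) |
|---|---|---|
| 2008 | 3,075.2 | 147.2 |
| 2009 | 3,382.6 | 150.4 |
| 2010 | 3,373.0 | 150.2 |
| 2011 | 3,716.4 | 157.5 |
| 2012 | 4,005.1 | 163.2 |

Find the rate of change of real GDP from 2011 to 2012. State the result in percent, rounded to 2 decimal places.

4.00%

Real GDP 2011 = 3716.4/1.575 = 2359.62.
Real GDP 2012 = 4005.1/1.632 = 2454.11.
Change = 2454.11/2359.62 − 1 = 0.0400.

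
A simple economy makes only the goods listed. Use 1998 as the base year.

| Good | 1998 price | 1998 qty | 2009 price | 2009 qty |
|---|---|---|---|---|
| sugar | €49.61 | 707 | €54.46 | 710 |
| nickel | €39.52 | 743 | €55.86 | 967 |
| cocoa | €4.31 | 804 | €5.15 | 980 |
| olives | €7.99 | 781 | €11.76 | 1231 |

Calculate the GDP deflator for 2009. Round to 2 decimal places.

Nominal GDP 2009 = 54.46·710 + 55.86·967 + 5.15·980 + 11.76·1231 = 112206.78.
Real GDP 2009 (at 1998 prices) = 49.61·710 + 39.52·967 + 4.31·980 + 7.99·1231 = 87498.43.
Deflator = Nominal/Real × 100 = 112206.78/87498.43 × 100 = 128.239.

128.24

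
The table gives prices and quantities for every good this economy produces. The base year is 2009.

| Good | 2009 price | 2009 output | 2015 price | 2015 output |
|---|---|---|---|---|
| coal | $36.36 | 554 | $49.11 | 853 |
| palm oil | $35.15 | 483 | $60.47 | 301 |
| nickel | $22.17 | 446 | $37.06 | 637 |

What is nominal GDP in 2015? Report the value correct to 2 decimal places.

Nominal GDP 2015 = Σ (p_2015 × q_2015) = 49.11·853 + 60.47·301 + 37.06·637 = 83699.52.

$83699.52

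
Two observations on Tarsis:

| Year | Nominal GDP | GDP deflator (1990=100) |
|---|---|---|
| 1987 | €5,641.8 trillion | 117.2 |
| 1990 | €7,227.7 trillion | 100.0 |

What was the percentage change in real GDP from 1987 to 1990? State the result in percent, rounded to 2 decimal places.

Real GDP 1987 = 5641.8 / 1.172 = 4813.82.
Real GDP 1990 = 7227.7 / 1.000 = 7227.70.
Real growth = 7227.70 / 4813.82 − 1 = 0.5014.

50.14%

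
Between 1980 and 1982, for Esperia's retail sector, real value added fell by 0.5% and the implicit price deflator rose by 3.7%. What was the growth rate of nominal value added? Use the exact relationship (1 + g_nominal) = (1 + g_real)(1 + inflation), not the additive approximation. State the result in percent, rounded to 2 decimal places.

(1 + g_nom) = (1 + g_real)(1 + π) = 0.9950 × 1.0370 = 1.03182.

3.18%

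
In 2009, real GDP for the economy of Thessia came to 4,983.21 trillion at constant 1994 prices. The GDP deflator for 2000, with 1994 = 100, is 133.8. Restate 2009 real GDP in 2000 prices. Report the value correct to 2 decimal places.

Real GDP in 2000 prices = Real GDP in 1994 prices × (P_2000/P_1994) = 4983.21 × 1.338 = 6667.53.

6,667.53 trillion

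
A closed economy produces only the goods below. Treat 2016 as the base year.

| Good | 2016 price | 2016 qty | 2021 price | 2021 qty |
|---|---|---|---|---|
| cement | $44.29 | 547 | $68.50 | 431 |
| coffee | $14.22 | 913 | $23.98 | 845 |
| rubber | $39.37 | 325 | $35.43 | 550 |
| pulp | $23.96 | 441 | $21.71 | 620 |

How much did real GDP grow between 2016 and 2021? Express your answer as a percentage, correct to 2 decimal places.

Real GDP 2016 = Nominal GDP 2016 = 44.29·547 + 14.22·913 + 39.37·325 + 23.96·441 = 60571.10.
Real GDP 2021 (at 2016 prices) = 44.29·431 + 14.22·845 + 39.37·550 + 23.96·620 = 67613.59.
Real growth = 67613.59/60571.10 − 1 = 0.1163.

11.63%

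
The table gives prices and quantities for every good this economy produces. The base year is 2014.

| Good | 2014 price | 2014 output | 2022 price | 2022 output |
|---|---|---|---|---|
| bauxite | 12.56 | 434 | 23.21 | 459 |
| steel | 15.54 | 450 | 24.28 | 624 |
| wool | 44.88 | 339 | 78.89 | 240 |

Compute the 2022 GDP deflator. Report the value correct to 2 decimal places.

Nominal GDP 2022 = 23.21·459 + 24.28·624 + 78.89·240 = 44737.71.
Real GDP 2022 (at 2014 prices) = 12.56·459 + 15.54·624 + 44.88·240 = 26233.20.
Deflator = Nominal/Real × 100 = 44737.71/26233.20 × 100 = 170.539.

170.54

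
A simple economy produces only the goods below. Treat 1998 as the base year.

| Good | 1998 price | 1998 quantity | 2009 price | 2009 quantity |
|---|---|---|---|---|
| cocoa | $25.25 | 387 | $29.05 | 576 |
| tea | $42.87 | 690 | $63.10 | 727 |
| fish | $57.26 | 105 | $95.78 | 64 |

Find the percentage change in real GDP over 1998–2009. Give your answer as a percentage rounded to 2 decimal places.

Real GDP 1998 = Nominal GDP 1998 = 25.25·387 + 42.87·690 + 57.26·105 = 45364.35.
Real GDP 2009 (at 1998 prices) = 25.25·576 + 42.87·727 + 57.26·64 = 49375.13.
Real growth = 49375.13/45364.35 − 1 = 0.0884.

8.84%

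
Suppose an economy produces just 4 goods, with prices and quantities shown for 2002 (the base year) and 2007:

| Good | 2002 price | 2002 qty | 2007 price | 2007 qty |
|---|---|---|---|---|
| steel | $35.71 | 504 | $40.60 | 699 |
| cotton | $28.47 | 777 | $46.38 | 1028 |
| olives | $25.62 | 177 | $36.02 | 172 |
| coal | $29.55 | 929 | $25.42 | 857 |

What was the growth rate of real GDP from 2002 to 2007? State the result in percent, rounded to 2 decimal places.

Real GDP 2002 = Nominal GDP 2002 = 35.71·504 + 28.47·777 + 25.62·177 + 29.55·929 = 72105.72.
Real GDP 2007 (at 2002 prices) = 35.71·699 + 28.47·1028 + 25.62·172 + 29.55·857 = 83959.44.
Real growth = 83959.44/72105.72 − 1 = 0.1644.

16.44%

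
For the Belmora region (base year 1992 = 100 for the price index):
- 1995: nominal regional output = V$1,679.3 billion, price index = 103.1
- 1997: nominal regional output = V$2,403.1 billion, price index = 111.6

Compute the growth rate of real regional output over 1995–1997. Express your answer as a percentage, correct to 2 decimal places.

Deflate each year: 1995 → 1679.3/1.031 = 1628.81; 1997 → 2403.1/1.116 = 2153.32.
So real regional output changed by 2153.32/1628.81 − 1 = 0.3220, i.e. 32.20%.

32.20%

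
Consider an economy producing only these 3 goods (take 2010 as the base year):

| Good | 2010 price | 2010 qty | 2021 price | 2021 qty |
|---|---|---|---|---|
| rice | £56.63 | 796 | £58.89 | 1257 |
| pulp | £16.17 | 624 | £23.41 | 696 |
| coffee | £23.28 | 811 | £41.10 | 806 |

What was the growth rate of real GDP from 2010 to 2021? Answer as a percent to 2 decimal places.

36.67%

Real GDP 2010 = Nominal GDP 2010 = 56.63·796 + 16.17·624 + 23.28·811 = 74047.64.
Real GDP 2021 (at 2010 prices) = 56.63·1257 + 16.17·696 + 23.28·806 = 101201.91.
Real growth = 101201.91/74047.64 − 1 = 0.3667.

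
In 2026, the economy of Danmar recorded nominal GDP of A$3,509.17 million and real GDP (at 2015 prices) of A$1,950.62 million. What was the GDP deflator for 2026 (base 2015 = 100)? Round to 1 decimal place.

179.9

GDP deflator = (Nominal / Real) × 100 = 3509.17 / 1950.62 × 100 = 179.90.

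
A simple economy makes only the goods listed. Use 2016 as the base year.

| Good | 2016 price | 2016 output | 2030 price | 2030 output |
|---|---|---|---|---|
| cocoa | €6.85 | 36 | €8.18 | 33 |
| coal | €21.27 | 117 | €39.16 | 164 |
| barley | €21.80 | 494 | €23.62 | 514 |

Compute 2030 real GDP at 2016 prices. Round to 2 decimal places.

Real GDP 2030 = Σ (p_2016 × q_2030) = 6.85·33 + 21.27·164 + 21.80·514 = 14919.53.

€14919.53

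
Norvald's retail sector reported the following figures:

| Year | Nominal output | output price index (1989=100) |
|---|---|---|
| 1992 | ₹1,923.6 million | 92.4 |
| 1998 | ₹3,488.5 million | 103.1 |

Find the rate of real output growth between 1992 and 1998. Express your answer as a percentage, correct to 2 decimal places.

Real output 1992 = 1923.6 / 0.924 = 2081.82.
Real output 1998 = 3488.5 / 1.031 = 3383.61.
Real growth = 3383.61 / 2081.82 − 1 = 0.6253.

62.53%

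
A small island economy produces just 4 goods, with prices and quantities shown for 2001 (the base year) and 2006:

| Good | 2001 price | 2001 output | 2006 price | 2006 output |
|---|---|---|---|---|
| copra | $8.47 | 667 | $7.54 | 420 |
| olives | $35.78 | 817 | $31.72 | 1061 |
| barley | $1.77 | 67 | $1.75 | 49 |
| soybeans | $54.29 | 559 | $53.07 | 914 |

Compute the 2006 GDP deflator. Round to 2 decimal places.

Nominal GDP 2006 = 7.54·420 + 31.72·1061 + 1.75·49 + 53.07·914 = 85413.45.
Real GDP 2006 (at 2001 prices) = 8.47·420 + 35.78·1061 + 1.77·49 + 54.29·914 = 91227.77.
Deflator = Nominal/Real × 100 = 85413.45/91227.77 × 100 = 93.627.

93.63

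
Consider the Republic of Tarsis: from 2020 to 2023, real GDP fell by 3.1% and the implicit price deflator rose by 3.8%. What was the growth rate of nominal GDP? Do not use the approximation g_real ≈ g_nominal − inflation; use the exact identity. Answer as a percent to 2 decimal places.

0.58%

(1 + g_nom) = (1 + g_real)(1 + π) = 0.9690 × 1.0380 = 1.00582.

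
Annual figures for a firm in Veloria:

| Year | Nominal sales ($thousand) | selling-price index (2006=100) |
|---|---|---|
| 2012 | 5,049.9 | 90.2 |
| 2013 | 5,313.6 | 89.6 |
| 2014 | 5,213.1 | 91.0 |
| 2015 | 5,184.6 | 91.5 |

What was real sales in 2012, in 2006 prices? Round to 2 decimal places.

$5,598.56 thousand

Real sales 2012 = 5049.9 / 0.902 = 5598.56.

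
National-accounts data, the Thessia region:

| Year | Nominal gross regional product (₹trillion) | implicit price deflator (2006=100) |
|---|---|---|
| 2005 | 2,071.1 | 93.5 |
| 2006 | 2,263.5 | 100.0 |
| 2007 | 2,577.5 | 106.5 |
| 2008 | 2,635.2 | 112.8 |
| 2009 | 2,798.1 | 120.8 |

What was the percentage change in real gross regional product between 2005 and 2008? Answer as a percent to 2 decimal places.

5.47%

Real gross regional product 2005 = 2071.1/0.935 = 2215.08.
Real gross regional product 2008 = 2635.2/1.128 = 2336.17.
Change = 2336.17/2215.08 − 1 = 0.0547.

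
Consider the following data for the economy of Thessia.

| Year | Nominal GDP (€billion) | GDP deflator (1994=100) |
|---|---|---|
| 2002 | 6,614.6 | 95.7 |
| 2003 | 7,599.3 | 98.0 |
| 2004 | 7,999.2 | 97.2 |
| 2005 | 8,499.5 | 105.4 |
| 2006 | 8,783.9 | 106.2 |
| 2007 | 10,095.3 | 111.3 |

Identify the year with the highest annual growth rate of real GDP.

2003

2003: real = 7599.3/0.980 = 7754.39; growth vs 2002 (6911.81) = 12.19%.
2004: real = 7999.2/0.972 = 8229.63; growth vs 2003 (7754.39) = 6.13%.
2005: real = 8499.5/1.054 = 8064.04; growth vs 2004 (8229.63) = -2.01%.
2006: real = 8783.9/1.062 = 8271.09; growth vs 2005 (8064.04) = 2.57%.
2007: real = 10095.3/1.113 = 9070.35; growth vs 2006 (8271.09) = 9.66%.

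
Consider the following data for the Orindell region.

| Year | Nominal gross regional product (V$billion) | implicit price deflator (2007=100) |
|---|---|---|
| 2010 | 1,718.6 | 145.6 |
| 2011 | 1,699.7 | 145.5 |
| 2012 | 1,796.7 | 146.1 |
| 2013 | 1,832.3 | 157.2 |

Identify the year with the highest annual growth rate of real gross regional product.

2011: real = 1699.7/1.455 = 1168.18; growth vs 2010 (1180.36) = -1.03%.
2012: real = 1796.7/1.461 = 1229.77; growth vs 2011 (1168.18) = 5.27%.
2013: real = 1832.3/1.572 = 1165.59; growth vs 2012 (1229.77) = -5.22%.

2012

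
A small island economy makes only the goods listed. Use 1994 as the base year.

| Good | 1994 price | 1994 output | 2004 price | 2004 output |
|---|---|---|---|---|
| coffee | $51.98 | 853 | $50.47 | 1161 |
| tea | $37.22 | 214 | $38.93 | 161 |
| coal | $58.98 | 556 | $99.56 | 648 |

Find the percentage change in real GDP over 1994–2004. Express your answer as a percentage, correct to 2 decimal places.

22.87%

Real GDP 1994 = Nominal GDP 1994 = 51.98·853 + 37.22·214 + 58.98·556 = 85096.90.
Real GDP 2004 (at 1994 prices) = 51.98·1161 + 37.22·161 + 58.98·648 = 104560.24.
Real growth = 104560.24/85096.90 − 1 = 0.2287.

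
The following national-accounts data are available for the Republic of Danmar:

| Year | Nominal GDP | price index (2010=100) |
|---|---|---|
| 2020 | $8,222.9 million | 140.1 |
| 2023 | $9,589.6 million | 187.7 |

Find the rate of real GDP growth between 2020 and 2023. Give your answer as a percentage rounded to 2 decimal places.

Real GDP 2020 = 8222.9 / 1.401 = 5869.31.
Real GDP 2023 = 9589.6 / 1.877 = 5109.00.
Real growth = 5109.00 / 5869.31 − 1 = -0.1295.

-12.95%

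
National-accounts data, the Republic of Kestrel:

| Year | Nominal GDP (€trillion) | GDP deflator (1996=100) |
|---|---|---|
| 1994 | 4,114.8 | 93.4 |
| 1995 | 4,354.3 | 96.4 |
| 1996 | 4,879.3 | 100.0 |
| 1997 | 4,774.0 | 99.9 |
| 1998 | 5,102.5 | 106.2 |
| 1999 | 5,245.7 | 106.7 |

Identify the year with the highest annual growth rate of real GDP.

1996

1995: real = 4354.3/0.964 = 4516.91; growth vs 1994 (4405.57) = 2.53%.
1996: real = 4879.3/1.000 = 4879.30; growth vs 1995 (4516.91) = 8.02%.
1997: real = 4774.0/0.999 = 4778.78; growth vs 1996 (4879.30) = -2.06%.
1998: real = 5102.5/1.062 = 4804.61; growth vs 1997 (4778.78) = 0.54%.
1999: real = 5245.7/1.067 = 4916.31; growth vs 1998 (4804.61) = 2.32%.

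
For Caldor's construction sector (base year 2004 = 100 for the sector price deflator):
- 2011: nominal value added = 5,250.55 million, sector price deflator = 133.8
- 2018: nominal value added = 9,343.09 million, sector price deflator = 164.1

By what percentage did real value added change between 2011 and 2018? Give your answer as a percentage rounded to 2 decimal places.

45.09%

Deflate each year: 2011 → 5250.55/1.338 = 3924.18; 2018 → 9343.09/1.641 = 5693.53.
So real value added changed by 5693.53/3924.18 − 1 = 0.4509, i.e. 45.09%.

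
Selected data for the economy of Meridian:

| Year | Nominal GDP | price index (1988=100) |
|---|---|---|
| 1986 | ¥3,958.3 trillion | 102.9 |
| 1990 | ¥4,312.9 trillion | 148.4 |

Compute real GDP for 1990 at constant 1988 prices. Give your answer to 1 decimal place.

Real GDP = Nominal / (price index/100) = 4312.9 / 1.484 = 2906.27.

¥2,906.3 trillion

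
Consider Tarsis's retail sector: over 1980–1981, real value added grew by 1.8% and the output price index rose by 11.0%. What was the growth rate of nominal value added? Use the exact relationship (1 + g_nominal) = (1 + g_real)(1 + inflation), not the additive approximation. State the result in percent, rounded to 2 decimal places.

(1 + g_nom) = (1 + g_real)(1 + π) = 1.0180 × 1.1100 = 1.12998.

13.00%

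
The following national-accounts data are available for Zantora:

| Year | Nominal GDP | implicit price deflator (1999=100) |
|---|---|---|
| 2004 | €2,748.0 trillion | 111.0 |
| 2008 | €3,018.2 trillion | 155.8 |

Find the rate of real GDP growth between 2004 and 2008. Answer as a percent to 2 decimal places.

-21.75%

Deflate each year: 2004 → 2748.0/1.110 = 2475.68; 2008 → 3018.2/1.558 = 1937.23.
So real GDP changed by 1937.23/2475.68 − 1 = -0.2175, i.e. -21.75%.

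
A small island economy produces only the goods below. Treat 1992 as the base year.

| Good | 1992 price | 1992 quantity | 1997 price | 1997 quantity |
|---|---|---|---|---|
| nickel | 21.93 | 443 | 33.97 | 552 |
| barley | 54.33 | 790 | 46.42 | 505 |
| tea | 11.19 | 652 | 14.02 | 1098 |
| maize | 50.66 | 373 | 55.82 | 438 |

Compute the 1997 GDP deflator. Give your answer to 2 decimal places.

110.83

Nominal GDP 1997 = 33.97·552 + 46.42·505 + 14.02·1098 + 55.82·438 = 82036.66.
Real GDP 1997 (at 1992 prices) = 21.93·552 + 54.33·505 + 11.19·1098 + 50.66·438 = 74017.71.
Deflator = Nominal/Real × 100 = 82036.66/74017.71 × 100 = 110.834.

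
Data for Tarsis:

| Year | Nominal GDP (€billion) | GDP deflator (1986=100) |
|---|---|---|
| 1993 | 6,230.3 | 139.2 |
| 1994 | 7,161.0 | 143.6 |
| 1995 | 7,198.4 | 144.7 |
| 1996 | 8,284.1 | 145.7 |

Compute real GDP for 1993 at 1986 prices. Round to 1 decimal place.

€4,475.8 billion

Real GDP 1993 = 6230.3 / 1.392 = 4475.79.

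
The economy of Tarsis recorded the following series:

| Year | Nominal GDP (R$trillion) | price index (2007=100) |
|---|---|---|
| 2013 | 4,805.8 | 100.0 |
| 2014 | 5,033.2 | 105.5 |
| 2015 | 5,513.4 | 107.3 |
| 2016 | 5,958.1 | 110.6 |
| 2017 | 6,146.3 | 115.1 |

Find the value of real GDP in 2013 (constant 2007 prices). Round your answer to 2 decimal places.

Real GDP 2013 = 4805.8 / 1.000 = 4805.80.

R$4,805.80 trillion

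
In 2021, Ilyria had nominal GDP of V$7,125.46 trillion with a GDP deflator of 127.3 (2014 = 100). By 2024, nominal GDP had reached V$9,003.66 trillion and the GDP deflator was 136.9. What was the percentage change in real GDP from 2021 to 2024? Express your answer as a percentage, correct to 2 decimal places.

17.50%

Deflate each year: 2021 → 7125.46/1.273 = 5597.38; 2024 → 9003.66/1.369 = 6576.82.
So real GDP changed by 6576.82/5597.38 − 1 = 0.1750, i.e. 17.50%.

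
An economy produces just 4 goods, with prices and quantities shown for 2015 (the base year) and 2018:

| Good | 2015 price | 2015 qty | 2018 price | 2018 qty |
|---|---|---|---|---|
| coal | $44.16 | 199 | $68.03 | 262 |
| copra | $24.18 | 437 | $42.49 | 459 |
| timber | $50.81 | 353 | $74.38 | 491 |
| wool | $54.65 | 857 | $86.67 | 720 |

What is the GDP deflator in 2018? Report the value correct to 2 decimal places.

Nominal GDP 2018 = 68.03·262 + 42.49·459 + 74.38·491 + 86.67·720 = 136249.75.
Real GDP 2018 (at 2015 prices) = 44.16·262 + 24.18·459 + 50.81·491 + 54.65·720 = 86964.25.
Deflator = Nominal/Real × 100 = 136249.75/86964.25 × 100 = 156.673.

156.67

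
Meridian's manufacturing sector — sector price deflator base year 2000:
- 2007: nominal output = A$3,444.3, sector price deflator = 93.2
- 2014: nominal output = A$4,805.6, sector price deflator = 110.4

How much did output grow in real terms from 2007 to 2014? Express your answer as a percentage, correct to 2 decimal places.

Deflate each year: 2007 → 3444.3/0.932 = 3695.60; 2014 → 4805.6/1.104 = 4352.90.
So real output changed by 4352.90/3695.60 − 1 = 0.1779, i.e. 17.79%.

17.79%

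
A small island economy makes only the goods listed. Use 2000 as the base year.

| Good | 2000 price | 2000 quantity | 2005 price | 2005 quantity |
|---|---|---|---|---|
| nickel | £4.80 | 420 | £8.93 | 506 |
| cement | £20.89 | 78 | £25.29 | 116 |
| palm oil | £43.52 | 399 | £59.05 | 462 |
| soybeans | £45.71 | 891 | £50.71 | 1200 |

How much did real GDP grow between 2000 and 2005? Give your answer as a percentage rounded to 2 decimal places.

29.27%

Real GDP 2000 = Nominal GDP 2000 = 4.80·420 + 20.89·78 + 43.52·399 + 45.71·891 = 61737.51.
Real GDP 2005 (at 2000 prices) = 4.80·506 + 20.89·116 + 43.52·462 + 45.71·1200 = 79810.28.
Real growth = 79810.28/61737.51 − 1 = 0.2927.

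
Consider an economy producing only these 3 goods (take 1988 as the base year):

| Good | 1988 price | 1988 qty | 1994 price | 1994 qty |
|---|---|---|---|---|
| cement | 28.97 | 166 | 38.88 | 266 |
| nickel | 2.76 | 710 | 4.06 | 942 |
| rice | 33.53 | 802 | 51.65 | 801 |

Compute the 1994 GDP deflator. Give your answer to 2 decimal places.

149.44

Nominal GDP 1994 = 38.88·266 + 4.06·942 + 51.65·801 = 55538.25.
Real GDP 1994 (at 1988 prices) = 28.97·266 + 2.76·942 + 33.53·801 = 37163.47.
Deflator = Nominal/Real × 100 = 55538.25/37163.47 × 100 = 149.443.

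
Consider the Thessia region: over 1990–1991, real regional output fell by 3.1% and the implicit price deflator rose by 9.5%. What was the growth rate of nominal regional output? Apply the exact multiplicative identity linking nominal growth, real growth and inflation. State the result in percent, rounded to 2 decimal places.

(1 + g_nom) = (1 + g_real)(1 + π) = 0.9690 × 1.0950 = 1.06106.

6.11%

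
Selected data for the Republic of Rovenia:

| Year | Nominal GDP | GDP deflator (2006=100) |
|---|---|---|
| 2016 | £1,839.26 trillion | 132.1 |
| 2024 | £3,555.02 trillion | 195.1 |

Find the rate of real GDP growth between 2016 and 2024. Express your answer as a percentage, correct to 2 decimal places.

30.87%

Real GDP 2016 = 1839.26 / 1.321 = 1392.32.
Real GDP 2024 = 3555.02 / 1.951 = 1822.15.
Real growth = 1822.15 / 1392.32 − 1 = 0.3087.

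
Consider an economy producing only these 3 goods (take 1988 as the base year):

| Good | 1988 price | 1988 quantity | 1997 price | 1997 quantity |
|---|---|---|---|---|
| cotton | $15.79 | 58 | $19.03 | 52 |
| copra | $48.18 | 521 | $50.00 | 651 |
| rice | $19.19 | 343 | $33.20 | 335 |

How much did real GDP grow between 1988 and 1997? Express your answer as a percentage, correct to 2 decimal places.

18.45%

Real GDP 1988 = Nominal GDP 1988 = 15.79·58 + 48.18·521 + 19.19·343 = 32599.77.
Real GDP 1997 (at 1988 prices) = 15.79·52 + 48.18·651 + 19.19·335 = 38614.91.
Real growth = 38614.91/32599.77 − 1 = 0.1845.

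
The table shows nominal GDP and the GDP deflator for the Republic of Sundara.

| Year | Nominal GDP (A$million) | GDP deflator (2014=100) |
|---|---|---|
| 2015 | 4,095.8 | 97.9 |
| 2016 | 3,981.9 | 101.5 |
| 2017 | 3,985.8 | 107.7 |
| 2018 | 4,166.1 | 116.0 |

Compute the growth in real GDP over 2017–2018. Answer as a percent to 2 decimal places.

-2.96%

Real GDP 2017 = 3985.8/1.077 = 3700.84.
Real GDP 2018 = 4166.1/1.160 = 3591.47.
Change = 3591.47/3700.84 − 1 = -0.0296.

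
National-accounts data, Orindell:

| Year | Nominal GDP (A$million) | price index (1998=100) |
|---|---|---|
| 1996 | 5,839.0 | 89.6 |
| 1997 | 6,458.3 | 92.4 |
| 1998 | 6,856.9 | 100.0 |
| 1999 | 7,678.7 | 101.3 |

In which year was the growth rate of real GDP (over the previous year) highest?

1999

1997: real = 6458.3/0.924 = 6989.50; growth vs 1996 (6516.74) = 7.25%.
1998: real = 6856.9/1.000 = 6856.90; growth vs 1997 (6989.50) = -1.90%.
1999: real = 7678.7/1.013 = 7580.16; growth vs 1998 (6856.90) = 10.55%.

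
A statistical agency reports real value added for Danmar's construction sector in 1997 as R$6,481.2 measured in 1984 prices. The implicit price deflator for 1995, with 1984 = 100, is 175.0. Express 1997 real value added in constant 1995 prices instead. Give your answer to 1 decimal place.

Real value added in 1995 prices = Real value added in 1984 prices × (P_1995/P_1984) = 6481.2 × 1.750 = 11342.10.

R$11,342.1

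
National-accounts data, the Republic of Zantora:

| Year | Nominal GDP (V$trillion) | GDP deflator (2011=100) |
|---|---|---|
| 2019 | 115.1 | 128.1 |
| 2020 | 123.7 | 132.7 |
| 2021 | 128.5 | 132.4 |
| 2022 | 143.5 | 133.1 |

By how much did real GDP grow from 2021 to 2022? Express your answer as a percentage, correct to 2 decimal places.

Real GDP 2021 = 128.5/1.324 = 97.05.
Real GDP 2022 = 143.5/1.331 = 107.81.
Change = 107.81/97.05 − 1 = 0.1109.

11.09%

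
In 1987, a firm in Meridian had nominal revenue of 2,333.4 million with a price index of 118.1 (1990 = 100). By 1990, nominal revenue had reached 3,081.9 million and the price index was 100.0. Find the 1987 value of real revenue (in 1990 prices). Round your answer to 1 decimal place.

1,975.8 million

Real revenue = Nominal / (price index/100) = 2333.4 / 1.181 = 1975.78.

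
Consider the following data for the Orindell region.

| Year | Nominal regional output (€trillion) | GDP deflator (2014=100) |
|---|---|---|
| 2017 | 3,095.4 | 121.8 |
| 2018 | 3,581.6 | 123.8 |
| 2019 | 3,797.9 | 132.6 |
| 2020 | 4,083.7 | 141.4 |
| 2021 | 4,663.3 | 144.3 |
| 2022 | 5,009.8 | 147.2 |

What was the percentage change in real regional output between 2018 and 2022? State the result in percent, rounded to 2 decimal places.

17.64%

Real regional output 2018 = 3581.6/1.238 = 2893.05.
Real regional output 2022 = 5009.8/1.472 = 3403.40.
Change = 3403.40/2893.05 − 1 = 0.1764.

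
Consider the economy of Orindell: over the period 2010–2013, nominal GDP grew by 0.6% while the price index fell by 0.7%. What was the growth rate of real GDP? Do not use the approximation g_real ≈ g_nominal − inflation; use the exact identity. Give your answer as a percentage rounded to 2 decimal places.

1.31%

(1 + g_nom) = (1 + g_real)(1 + π), so g_real = 1.0060 / 0.9930 − 1 = 0.01309.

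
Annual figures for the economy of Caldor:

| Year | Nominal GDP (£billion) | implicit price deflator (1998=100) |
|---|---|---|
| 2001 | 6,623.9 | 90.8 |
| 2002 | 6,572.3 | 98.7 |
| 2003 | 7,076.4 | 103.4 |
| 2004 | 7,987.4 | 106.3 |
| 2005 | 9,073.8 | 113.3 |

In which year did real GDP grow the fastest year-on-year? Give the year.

2004

2002: real = 6572.3/0.987 = 6658.87; growth vs 2001 (7295.04) = -8.72%.
2003: real = 7076.4/1.034 = 6843.71; growth vs 2002 (6658.87) = 2.78%.
2004: real = 7987.4/1.063 = 7514.02; growth vs 2003 (6843.71) = 9.79%.
2005: real = 9073.8/1.133 = 8008.65; growth vs 2004 (7514.02) = 6.58%.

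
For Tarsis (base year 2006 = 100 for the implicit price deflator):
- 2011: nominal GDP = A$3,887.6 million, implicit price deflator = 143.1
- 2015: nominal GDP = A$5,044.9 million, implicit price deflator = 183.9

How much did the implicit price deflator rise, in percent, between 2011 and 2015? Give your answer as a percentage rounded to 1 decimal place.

28.5%

Price-level change = 183.9 / 143.1 − 1 = 0.2851.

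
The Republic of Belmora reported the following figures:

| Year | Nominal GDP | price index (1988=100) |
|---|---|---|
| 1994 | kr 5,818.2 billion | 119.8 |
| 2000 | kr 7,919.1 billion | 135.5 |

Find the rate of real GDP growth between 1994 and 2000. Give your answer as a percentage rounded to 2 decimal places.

20.34%

Deflate each year: 1994 → 5818.2/1.198 = 4856.59; 2000 → 7919.1/1.355 = 5844.35.
So real GDP changed by 5844.35/4856.59 − 1 = 0.2034, i.e. 20.34%.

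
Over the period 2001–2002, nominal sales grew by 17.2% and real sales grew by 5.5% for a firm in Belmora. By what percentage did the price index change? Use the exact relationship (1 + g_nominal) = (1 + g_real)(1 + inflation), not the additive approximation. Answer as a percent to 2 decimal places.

11.09%

(1 + g_nom) = (1 + g_real)(1 + π), so π = 1.1720 / 1.0550 − 1 = 0.11090.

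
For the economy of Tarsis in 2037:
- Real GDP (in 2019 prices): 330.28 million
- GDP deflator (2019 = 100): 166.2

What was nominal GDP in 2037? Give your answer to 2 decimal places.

Nominal GDP = Real × (GDP deflator/100) = 330.28 × 1.662 = 548.93.

548.93 million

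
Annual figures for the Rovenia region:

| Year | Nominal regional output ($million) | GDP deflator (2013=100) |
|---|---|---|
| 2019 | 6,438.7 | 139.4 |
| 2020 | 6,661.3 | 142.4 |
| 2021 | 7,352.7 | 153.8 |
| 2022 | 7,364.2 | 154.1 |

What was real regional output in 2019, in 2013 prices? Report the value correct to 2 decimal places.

Real regional output 2019 = 6438.7 / 1.394 = 4618.87.

$4,618.87 million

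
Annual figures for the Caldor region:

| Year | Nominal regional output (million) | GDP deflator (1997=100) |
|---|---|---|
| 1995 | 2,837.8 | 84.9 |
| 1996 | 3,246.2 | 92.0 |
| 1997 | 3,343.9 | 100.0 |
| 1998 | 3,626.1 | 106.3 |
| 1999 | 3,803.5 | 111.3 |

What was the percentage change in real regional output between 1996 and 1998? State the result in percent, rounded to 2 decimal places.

-3.32%

Real regional output 1996 = 3246.2/0.920 = 3528.48.
Real regional output 1998 = 3626.1/1.063 = 3411.19.
Change = 3411.19/3528.48 − 1 = -0.0332.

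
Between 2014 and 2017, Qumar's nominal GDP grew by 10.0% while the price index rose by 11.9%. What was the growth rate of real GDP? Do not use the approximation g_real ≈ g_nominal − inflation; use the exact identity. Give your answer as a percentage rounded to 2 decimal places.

-1.70%

(1 + g_nom) = (1 + g_real)(1 + π), so g_real = 1.1000 / 1.1190 − 1 = -0.01698.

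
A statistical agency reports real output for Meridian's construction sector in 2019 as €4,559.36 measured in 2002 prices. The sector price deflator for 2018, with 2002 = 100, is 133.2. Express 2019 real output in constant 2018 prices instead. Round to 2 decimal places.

Real output in 2018 prices = Real output in 2002 prices × (P_2018/P_2002) = 4559.36 × 1.332 = 6073.07.

€6,073.07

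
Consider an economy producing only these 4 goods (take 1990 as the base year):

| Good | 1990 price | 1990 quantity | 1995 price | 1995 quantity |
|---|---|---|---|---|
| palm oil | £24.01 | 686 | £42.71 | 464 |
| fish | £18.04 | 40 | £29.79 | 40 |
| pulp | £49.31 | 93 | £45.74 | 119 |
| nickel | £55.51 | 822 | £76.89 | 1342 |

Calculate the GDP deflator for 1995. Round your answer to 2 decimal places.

140.57

Nominal GDP 1995 = 42.71·464 + 29.79·40 + 45.74·119 + 76.89·1342 = 129638.48.
Real GDP 1995 (at 1990 prices) = 24.01·464 + 18.04·40 + 49.31·119 + 55.51·1342 = 92224.55.
Deflator = Nominal/Real × 100 = 129638.48/92224.55 × 100 = 140.568.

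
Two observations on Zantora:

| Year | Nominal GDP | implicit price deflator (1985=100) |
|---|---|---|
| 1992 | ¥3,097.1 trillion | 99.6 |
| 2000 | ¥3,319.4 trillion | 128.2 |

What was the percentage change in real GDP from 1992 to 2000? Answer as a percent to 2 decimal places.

Deflate each year: 1992 → 3097.1/0.996 = 3109.54; 2000 → 3319.4/1.282 = 2589.24.
So real GDP changed by 2589.24/3109.54 − 1 = -0.1673, i.e. -16.73%.

-16.73%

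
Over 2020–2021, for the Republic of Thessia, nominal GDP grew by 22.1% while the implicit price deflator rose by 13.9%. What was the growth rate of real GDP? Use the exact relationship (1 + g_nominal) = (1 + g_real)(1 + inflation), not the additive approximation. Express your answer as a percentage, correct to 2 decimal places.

(1 + g_nom) = (1 + g_real)(1 + π), so g_real = 1.2210 / 1.1390 − 1 = 0.07199.

7.20%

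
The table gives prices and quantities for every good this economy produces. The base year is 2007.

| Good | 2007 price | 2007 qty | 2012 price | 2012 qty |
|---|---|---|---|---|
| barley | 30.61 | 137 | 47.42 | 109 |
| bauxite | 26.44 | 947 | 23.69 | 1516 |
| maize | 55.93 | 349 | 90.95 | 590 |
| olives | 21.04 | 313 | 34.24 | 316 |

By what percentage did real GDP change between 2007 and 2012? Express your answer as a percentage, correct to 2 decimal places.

Real GDP 2007 = Nominal GDP 2007 = 30.61·137 + 26.44·947 + 55.93·349 + 21.04·313 = 55337.34.
Real GDP 2012 (at 2007 prices) = 30.61·109 + 26.44·1516 + 55.93·590 + 21.04·316 = 83066.87.
Real growth = 83066.87/55337.34 − 1 = 0.5011.

50.11%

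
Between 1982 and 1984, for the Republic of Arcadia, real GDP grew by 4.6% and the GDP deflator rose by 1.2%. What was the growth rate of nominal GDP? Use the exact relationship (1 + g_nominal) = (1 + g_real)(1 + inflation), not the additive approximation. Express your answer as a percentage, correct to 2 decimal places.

5.86%

(1 + g_nom) = (1 + g_real)(1 + π) = 1.0460 × 1.0120 = 1.05855.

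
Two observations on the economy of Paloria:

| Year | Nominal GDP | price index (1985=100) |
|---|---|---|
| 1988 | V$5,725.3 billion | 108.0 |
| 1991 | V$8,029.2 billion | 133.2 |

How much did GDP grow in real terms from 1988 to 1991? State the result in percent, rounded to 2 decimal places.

Deflate each year: 1988 → 5725.3/1.080 = 5301.20; 1991 → 8029.2/1.332 = 6027.93.
So real GDP changed by 6027.93/5301.20 − 1 = 0.1371, i.e. 13.71%.

13.71%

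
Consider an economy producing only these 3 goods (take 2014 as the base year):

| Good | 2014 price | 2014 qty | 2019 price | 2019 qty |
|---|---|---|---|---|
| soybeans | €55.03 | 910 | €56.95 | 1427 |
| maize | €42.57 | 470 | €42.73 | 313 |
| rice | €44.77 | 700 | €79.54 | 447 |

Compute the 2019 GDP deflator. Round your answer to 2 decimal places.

Nominal GDP 2019 = 56.95·1427 + 42.73·313 + 79.54·447 = 130196.52.
Real GDP 2019 (at 2014 prices) = 55.03·1427 + 42.57·313 + 44.77·447 = 111864.41.
Deflator = Nominal/Real × 100 = 130196.52/111864.41 × 100 = 116.388.

116.39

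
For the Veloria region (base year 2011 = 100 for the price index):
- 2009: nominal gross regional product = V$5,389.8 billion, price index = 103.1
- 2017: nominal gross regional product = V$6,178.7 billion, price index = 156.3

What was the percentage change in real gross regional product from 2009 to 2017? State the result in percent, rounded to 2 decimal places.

Real gross regional product 2009 = 5389.8 / 1.031 = 5227.74.
Real gross regional product 2017 = 6178.7 / 1.563 = 3953.10.
Real growth = 3953.10 / 5227.74 − 1 = -0.2438.

-24.38%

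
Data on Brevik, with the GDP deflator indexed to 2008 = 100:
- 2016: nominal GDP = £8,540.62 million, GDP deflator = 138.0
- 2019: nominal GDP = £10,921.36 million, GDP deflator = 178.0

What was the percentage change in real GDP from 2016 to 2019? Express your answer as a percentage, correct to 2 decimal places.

Deflate each year: 2016 → 8540.62/1.380 = 6188.86; 2019 → 10921.36/1.780 = 6135.60.
So real GDP changed by 6135.60/6188.86 − 1 = -0.0086, i.e. -0.86%.

-0.86%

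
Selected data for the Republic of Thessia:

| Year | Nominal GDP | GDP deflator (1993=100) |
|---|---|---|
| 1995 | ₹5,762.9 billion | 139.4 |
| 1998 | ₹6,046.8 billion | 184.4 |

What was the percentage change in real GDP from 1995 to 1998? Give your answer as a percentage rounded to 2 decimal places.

Real GDP 1995 = 5762.9 / 1.394 = 4134.07.
Real GDP 1998 = 6046.8 / 1.844 = 3279.18.
Real growth = 3279.18 / 4134.07 − 1 = -0.2068.

-20.68%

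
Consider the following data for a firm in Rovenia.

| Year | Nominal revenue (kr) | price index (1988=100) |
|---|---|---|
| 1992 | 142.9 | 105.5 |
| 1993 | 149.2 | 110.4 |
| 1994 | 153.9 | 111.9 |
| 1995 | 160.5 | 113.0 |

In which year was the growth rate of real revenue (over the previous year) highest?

1993: real = 149.2/1.104 = 135.14; growth vs 1992 (135.45) = -0.23%.
1994: real = 153.9/1.119 = 137.53; growth vs 1993 (135.14) = 1.77%.
1995: real = 160.5/1.130 = 142.04; growth vs 1994 (137.53) = 3.28%.

1995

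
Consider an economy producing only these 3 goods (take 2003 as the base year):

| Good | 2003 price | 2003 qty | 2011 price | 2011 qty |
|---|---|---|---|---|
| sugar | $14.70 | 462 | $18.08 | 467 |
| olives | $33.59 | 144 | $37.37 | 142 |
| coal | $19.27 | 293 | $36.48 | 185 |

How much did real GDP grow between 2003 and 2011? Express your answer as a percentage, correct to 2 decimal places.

Real GDP 2003 = Nominal GDP 2003 = 14.70·462 + 33.59·144 + 19.27·293 = 17274.47.
Real GDP 2011 (at 2003 prices) = 14.70·467 + 33.59·142 + 19.27·185 = 15199.63.
Real growth = 15199.63/17274.47 − 1 = -0.1201.

-12.01%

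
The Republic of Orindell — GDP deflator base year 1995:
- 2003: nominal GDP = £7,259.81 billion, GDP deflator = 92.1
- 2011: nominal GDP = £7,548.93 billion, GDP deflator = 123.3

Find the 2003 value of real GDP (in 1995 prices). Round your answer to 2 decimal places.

£7,882.53 billion

Real GDP = Nominal / (GDP deflator/100) = 7259.81 / 0.921 = 7882.53.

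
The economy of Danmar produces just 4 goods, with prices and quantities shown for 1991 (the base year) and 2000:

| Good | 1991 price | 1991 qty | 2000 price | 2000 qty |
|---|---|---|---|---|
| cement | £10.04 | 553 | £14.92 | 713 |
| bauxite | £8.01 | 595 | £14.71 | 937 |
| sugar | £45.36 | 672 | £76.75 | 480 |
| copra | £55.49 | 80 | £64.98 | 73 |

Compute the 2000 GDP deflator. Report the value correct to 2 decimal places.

163.03

Nominal GDP 2000 = 14.92·713 + 14.71·937 + 76.75·480 + 64.98·73 = 66004.77.
Real GDP 2000 (at 1991 prices) = 10.04·713 + 8.01·937 + 45.36·480 + 55.49·73 = 40487.46.
Deflator = Nominal/Real × 100 = 66004.77/40487.46 × 100 = 163.025.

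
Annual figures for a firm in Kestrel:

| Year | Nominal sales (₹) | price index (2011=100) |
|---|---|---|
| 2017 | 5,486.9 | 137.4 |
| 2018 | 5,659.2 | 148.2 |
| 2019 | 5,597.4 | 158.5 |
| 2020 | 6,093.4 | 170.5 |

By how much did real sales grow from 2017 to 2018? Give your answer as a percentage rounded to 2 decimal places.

-4.38%

Real sales 2017 = 5486.9/1.374 = 3993.38.
Real sales 2018 = 5659.2/1.482 = 3818.62.
Change = 3818.62/3993.38 − 1 = -0.0438.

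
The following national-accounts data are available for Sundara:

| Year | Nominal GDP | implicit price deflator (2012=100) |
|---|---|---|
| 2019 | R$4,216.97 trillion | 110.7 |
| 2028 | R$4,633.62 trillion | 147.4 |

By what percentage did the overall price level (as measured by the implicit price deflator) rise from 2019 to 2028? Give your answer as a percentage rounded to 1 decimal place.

Price-level change = 147.4 / 110.7 − 1 = 0.3315.

33.2%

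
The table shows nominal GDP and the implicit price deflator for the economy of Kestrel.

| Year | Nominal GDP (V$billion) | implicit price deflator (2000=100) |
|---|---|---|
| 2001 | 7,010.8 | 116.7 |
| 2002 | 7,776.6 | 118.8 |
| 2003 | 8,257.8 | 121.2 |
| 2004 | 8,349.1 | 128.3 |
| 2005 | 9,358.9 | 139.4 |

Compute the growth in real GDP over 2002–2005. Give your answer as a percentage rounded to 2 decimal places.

2.56%

Real GDP 2002 = 7776.6/1.188 = 6545.96.
Real GDP 2005 = 9358.9/1.394 = 6713.70.
Change = 6713.70/6545.96 − 1 = 0.0256.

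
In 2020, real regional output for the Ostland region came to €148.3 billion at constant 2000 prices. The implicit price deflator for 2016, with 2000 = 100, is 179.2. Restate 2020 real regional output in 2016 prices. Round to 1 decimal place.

€265.8 billion

Real regional output in 2016 prices = Real regional output in 2000 prices × (P_2016/P_2000) = 148.3 × 1.792 = 265.75.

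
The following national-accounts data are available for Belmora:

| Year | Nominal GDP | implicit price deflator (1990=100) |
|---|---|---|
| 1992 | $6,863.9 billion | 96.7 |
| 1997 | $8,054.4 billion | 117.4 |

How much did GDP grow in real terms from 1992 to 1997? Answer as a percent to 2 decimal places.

-3.35%

Real GDP 1992 = 6863.9 / 0.967 = 7098.14.
Real GDP 1997 = 8054.4 / 1.174 = 6860.65.
Real growth = 6860.65 / 7098.14 − 1 = -0.0335.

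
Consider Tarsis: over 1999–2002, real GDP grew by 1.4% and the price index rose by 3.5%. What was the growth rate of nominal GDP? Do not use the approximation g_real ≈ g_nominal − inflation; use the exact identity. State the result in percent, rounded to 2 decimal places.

4.95%

(1 + g_nom) = (1 + g_real)(1 + π) = 1.0140 × 1.0350 = 1.04949.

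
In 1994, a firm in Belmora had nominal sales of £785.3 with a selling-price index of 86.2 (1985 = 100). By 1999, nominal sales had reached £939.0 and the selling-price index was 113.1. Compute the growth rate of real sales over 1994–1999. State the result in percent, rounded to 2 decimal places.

Real sales 1994 = 785.3 / 0.862 = 911.02.
Real sales 1999 = 939.0 / 1.131 = 830.24.
Real growth = 830.24 / 911.02 − 1 = -0.0887.

-8.87%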